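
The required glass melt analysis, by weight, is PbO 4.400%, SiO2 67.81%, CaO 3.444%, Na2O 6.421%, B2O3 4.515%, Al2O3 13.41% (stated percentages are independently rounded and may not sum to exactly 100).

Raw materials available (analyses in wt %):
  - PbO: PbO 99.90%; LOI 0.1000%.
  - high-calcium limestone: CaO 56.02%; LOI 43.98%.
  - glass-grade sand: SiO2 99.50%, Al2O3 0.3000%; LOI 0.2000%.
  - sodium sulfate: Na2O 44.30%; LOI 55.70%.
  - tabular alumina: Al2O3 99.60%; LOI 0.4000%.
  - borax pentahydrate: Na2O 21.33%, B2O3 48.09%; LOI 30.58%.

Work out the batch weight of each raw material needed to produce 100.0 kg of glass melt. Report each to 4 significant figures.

The intermediate values are printed rounded to four significant figures in the working — all internal work keeps full precision at every stage. A single rounding yields each reported value — the derived quantities, which include totals, net glass mass, the yield, LOI, the six compositions, are recomputed in full float precision, as quoted within the problem or answer text, from the batch weights at 100.0 kg of glass.
The oxide mass targets at 100.0 kg glass melt:
  PbO: 4.400% × 100.0 = 4.400 kg
  SiO2: 67.81% × 100.0 = 67.81 kg
  CaO: 3.444% × 100.0 = 3.444 kg
  Na2O: 6.421% × 100.0 = 6.421 kg
  B2O3: 4.515% × 100.0 = 4.515 kg
  Al2O3: 13.41% × 100.0 = 13.41 kg
A balance pass over the oxides, working from each reported weight, for the quoted basis mass (summed amounts equal target values given rounding of the digits):
  PbO: 4.404·0.9990 = 4.400 kg (target 4.400 kg)
  SiO2: 68.15·0.9950 = 67.81 kg (target 67.81 kg)
  CaO: 6.148·0.5602 = 3.444 kg (target 3.444 kg)
  Na2O: 9.974·0.4430 + 9.389·0.2133 = 6.421 kg (target 6.421 kg)
  B2O3: 9.389·0.4809 = 4.515 kg (target 4.515 kg)
  Al2O3: 68.15·0.003000 + 13.26·0.9960 = 13.41 kg (target 13.41 kg)
Auditing the glass mass value: Σ batch − LOI loss = 100.0 kg (targets for the oxides total 100.0 kg; stated basis 100.0 kg — deltas are rounding alone).
Whole-batch sum: Σ batch = 111.3 kg; LOI removed, Σ of batch·LOI: 11.32 kg; yield = glass ÷ total batch = 89.83%.

Batch per 100.0 kg glass melt:
  PbO: 4.404 kg
  high-calcium limestone: 6.148 kg
  glass-grade sand: 68.15 kg
  sodium sulfate: 9.974 kg
  tabular alumina: 13.26 kg
  borax pentahydrate: 9.389 kg
Total batch = 111.3 kg; LOI loss = 11.32 kg; yield = 89.83%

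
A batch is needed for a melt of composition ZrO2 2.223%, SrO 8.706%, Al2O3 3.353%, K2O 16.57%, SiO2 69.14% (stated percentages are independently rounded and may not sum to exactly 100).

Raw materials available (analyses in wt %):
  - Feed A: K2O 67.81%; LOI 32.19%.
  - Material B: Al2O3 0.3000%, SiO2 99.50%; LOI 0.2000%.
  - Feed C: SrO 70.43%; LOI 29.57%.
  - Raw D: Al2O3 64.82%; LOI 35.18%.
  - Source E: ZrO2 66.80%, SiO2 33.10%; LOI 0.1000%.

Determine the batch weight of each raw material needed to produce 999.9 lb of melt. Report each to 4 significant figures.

The working math carries exact precision from start to finish; mid-chain values are shown (rounded to 4 significant figures) in the printout. A single rounding completes each reported figure. Derived quantities, which include five oxide percentages, net glass mass, LOI, the yield, the totals, are carried at full precision, as quoted within problem or answer, starting from the weights on 999.9 lb of glass.
Per-oxide target masses for 999.9 lb melt:
  ZrO2: 2.223% × 999.9 = 22.23 lb
  SrO: 8.706% × 999.9 = 87.05 lb
  Al2O3: 3.353% × 999.9 = 33.53 lb
  K2O: 16.57% × 999.9 = 165.7 lb
  SiO2: 69.14% × 999.9 = 691.3 lb
Oxide-by-oxide audit applying the batch weights above, on the stated basis (sums match the target masses modulo rounding of the values):
  ZrO2: 33.28·0.6680 = 22.23 lb (target 22.23 lb)
  SrO: 123.6·0.7043 = 87.05 lb (target 87.05 lb)
  Al2O3: 683.7·0.003000 + 48.56·0.6482 = 33.53 lb (target 33.53 lb)
  K2O: 244.3·0.6781 = 165.7 lb (target 165.7 lb)
  SiO2: 683.7·0.9950 + 33.28·0.3310 = 691.3 lb (target 691.3 lb)
Glass-mass bookkeeping: whole batch net of LOI = 999.8 lb (the Σ of target masses is 999.8 lb; against the stated basis, 999.9 lb — any gap is answer rounding).
Adding the batch up: Σ batch = 1133 lb; the LOI term Σ batch·LOI equals 133.7 lb; glass ÷ batch gives a yield of 88.21%.

Batch per 999.9 lb melt:
  Feed A: 244.3 lb
  Material B: 683.7 lb
  Feed C: 123.6 lb
  Raw D: 48.56 lb
  Source E: 33.28 lb
Total batch = 1133 lb; LOI loss = 133.7 lb; yield = 88.21%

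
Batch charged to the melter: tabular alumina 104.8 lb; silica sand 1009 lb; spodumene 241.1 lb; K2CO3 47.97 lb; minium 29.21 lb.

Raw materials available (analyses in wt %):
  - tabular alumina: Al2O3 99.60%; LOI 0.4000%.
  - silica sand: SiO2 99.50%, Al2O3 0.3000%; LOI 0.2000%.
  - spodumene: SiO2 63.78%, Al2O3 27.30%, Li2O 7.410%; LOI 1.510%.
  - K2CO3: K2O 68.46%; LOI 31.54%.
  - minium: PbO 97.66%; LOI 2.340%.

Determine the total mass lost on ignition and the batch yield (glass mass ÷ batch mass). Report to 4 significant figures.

LOI loss = 21.89 lb; glass = 1410 lb; yield = 98.47%

Every computation holds full float precision in every operation — in-progress results are printed, rounded to four significant digits, within the worked lines. Each reported value receives exactly one rounding. All derived quantities are computed from the weighed amounts for 1410 lb of glass in full precision (totals, the five compositions, LOI, the yield, glass mass), precisely as stated by the problem or the answer.
Loss on ignition, line by line:
  tabular alumina: 104.8 × 0.004000 = 0.4192 lb
  silica sand: 1009 × 0.002000 = 2.018 lb
  spodumene: 241.1 × 0.01510 = 3.641 lb
  K2CO3: 47.97 × 0.3154 = 15.13 lb
  minium: 29.21 × 0.02340 = 0.6835 lb
Total LOI = 21.89 lb
Glass = batch − LOI = 1432 − 21.89 = 1410 lb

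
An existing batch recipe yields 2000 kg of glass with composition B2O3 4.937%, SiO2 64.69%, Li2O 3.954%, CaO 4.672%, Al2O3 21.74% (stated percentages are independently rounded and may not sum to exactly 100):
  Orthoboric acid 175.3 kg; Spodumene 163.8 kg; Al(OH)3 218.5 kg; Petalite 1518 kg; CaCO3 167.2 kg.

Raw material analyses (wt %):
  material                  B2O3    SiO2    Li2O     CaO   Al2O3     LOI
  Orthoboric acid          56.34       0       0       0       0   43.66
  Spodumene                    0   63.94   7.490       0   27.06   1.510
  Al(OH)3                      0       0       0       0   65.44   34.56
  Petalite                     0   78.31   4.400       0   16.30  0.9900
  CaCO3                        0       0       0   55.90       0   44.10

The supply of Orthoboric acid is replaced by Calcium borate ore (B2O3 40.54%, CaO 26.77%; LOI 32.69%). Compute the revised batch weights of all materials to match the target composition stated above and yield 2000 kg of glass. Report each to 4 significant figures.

Revised batch per 2000 kg glass:
  Calcium borate ore: 243.6 kg
  Spodumene: 163.8 kg
  Al(OH)3: 218.5 kg
  Petalite: 1518 kg
  CaCO3: 50.52 kg
Total batch = 2194 kg; LOI loss = 194.9 kg

Each numeric step carries full float precision at each step; mid-chain values are displayed (rounded to four significant digits) as written; a single rounding yields every reported number. Derived quantities are re-derived starting from the weights on 2000 kg of glass in full precision (LOI, the yield, the five compositions, the totals, glass mass), exactly as shown in the problem or the answer.
The oxide mass targets at 2000 kg glass:
  B2O3: 4.937% × 2000 = 98.74 kg
  SiO2: 64.69% × 2000 = 1294 kg
  Li2O: 3.954% × 2000 = 79.08 kg
  CaO: 4.672% × 2000 = 93.44 kg
  Al2O3: 21.74% × 2000 = 434.8 kg
Verifying the oxide balance working from each reported weight, versus the basis set out (delivered sums recover each target inside rounding margins):
  B2O3: 243.6·0.4054 = 98.76 kg (target 98.74 kg)
  SiO2: 163.8·0.6394 + 1518·0.7831 = 1293 kg (target 1294 kg)
  Li2O: 163.8·0.07490 + 1518·0.04400 = 79.06 kg (target 79.08 kg)
  CaO: 243.6·0.2677 + 50.52·0.5590 = 93.45 kg (target 93.44 kg)
  Al2O3: 163.8·0.2706 + 218.5·0.6544 + 1518·0.1630 = 434.7 kg (target 434.8 kg)
The glass-mass cross-check: net batch after ignition = 1999 kg (per-oxide target masses sum to 2000 kg; against the stated basis, 2000 kg — a pure rounding effect).
Total batch = Σ batch = 2194 kg; LOI loss = Σ batch·LOI = 194.9 kg; as yield: glass ÷ batch → 91.12%.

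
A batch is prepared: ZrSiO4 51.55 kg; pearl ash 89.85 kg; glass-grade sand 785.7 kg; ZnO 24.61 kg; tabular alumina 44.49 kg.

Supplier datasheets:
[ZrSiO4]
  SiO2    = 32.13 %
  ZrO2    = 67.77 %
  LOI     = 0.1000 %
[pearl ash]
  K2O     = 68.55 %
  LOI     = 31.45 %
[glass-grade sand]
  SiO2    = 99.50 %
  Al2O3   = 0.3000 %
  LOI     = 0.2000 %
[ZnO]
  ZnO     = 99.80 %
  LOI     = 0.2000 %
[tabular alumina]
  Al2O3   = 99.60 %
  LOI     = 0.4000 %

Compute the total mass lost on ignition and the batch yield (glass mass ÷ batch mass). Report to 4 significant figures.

LOI loss = 30.11 kg; glass = 966.1 kg; yield = 96.98%

The working math holds exact precision throughout — intermediates are displayed, with 4-significant-figure rounding, at each printed step. Exactly one rounding lands on each reported number. All derived quantities, which include the totals, yield, LOI, net glass mass, the five compositions, are recomputed in full precision, as they appear in either problem or answer, starting from the weights per 966.1 kg of glass.
Ignition loss by material:
  ZrSiO4: 51.55 × 0.001000 = 0.05155 kg
  pearl ash: 89.85 × 0.3145 = 28.26 kg
  glass-grade sand: 785.7 × 0.002000 = 1.571 kg
  ZnO: 24.61 × 0.002000 = 0.04922 kg
  tabular alumina: 44.49 × 0.004000 = 0.1780 kg
Total LOI = 30.11 kg
Glass = batch − LOI = 996.2 − 30.11 = 966.1 kg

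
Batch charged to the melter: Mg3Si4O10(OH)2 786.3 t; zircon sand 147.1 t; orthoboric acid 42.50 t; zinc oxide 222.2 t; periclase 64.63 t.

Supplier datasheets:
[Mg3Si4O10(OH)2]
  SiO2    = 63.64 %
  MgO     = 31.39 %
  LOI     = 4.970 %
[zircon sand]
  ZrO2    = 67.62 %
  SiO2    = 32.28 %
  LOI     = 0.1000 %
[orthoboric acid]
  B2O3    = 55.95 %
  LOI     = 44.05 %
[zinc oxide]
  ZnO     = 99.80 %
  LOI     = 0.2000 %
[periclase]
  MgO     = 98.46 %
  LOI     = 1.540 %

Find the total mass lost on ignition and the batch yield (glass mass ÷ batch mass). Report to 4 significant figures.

LOI loss = 59.39 t; glass = 1203 t; yield = 95.30%

Every computation carries full float precision from first step to last. Values along the way appear, with 4-significant-digit rounding, across the worked steps. Exactly one rounding goes into every reported result; derived quantities are rebuilt in full precision (the yield, LOI, net glass mass, the totals, the five compositions) from the batch weights for 1203 t of glass, as given in either problem or answer.
Ignition loss by material:
  Mg3Si4O10(OH)2: 786.3 × 0.04970 = 39.08 t
  zircon sand: 147.1 × 0.001000 = 0.1471 t
  orthoboric acid: 42.50 × 0.4405 = 18.72 t
  zinc oxide: 222.2 × 0.002000 = 0.4444 t
  periclase: 64.63 × 0.01540 = 0.9953 t
Total LOI = 59.39 t
Glass = batch − LOI = 1263 − 59.39 = 1203 t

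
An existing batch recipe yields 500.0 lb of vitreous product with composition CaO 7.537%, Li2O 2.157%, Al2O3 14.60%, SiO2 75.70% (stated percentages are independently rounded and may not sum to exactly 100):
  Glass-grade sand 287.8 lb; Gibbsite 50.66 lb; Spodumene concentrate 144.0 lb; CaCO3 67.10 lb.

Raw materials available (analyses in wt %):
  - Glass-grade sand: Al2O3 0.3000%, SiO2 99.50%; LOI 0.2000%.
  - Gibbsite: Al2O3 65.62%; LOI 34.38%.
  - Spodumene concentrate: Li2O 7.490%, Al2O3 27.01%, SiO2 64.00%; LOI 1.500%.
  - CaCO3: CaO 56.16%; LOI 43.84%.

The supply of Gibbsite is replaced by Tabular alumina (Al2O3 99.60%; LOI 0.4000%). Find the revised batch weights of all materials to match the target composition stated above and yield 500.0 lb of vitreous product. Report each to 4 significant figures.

The whole derivation keeps full float precision through every step; values along the way appear, rounded to 4 significant figures, in the printout; each reported result is rounded just once. The derived quantities (glass mass, the totals, four oxide percentages, yield, LOI) are rebuilt in full float precision from the weighed amounts on 500.0 lb of glass, exactly as shown in the problem or the answer.
The oxide mass targets at 500.0 lb vitreous product:
  CaO: 7.537% × 500.0 = 37.68 lb
  Li2O: 2.157% × 500.0 = 10.78 lb
  Al2O3: 14.60% × 500.0 = 73.00 lb
  SiO2: 75.70% × 500.0 = 378.5 lb
Balance tally, oxide-wise, per the reported batch figures, under the basis named above (target by target, the sums agree given rounding of the digits):
  CaO: 67.10·0.5616 = 37.68 lb (target 37.68 lb)
  Li2O: 144.0·0.07490 = 10.79 lb (target 10.78 lb)
  Al2O3: 287.8·0.003000 + 33.38·0.9960 + 144.0·0.2701 = 73.00 lb (target 73.00 lb)
  SiO2: 287.8·0.9950 + 144.0·0.6400 = 378.5 lb (target 378.5 lb)
Auditing the glass mass value: whole batch net of LOI = 500.0 lb (per-oxide target masses sum to 500.0 lb; against the stated basis, 500.0 lb — deltas are rounding alone).
Adding the batch up: Σ batch = 532.3 lb; loss to ignition Σ batch·LOI = 32.29 lb; as yield: glass ÷ batch → 93.93%.

Revised batch per 500.0 lb vitreous product:
  Glass-grade sand: 287.8 lb
  Tabular alumina: 33.38 lb
  Spodumene concentrate: 144.0 lb
  CaCO3: 67.10 lb
Total batch = 532.3 lb; LOI loss = 32.29 lb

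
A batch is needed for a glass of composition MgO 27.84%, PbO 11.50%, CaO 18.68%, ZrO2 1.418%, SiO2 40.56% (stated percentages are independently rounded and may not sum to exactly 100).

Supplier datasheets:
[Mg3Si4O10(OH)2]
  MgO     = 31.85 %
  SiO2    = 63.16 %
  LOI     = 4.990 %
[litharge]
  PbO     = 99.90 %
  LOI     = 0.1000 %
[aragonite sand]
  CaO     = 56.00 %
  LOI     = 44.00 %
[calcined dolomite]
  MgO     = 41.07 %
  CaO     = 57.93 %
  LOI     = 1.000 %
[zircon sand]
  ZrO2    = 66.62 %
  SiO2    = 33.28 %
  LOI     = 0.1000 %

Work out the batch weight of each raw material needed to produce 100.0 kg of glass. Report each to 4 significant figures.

Batch per 100.0 kg glass:
  Mg3Si4O10(OH)2: 63.10 kg
  litharge: 11.51 kg
  aragonite sand: 13.85 kg
  calcined dolomite: 18.86 kg
  zircon sand: 2.128 kg
Total batch = 109.4 kg; LOI loss = 9.445 kg; yield = 91.37%

All arithmetic holds full float precision from start to finish — mid-chain values are printed rounded to four significant digits. Each reported figure takes exactly one rounding. The derived quantities (ignition loss, the totals, five oxide percentages, the yield, glass mass) are computed in full precision using the weight values per 100.0 kg of glass, exactly as shown in question or answer.
Oxide-by-oxide targets in 100.0 kg glass:
  MgO: 27.84% × 100.0 = 27.84 kg
  PbO: 11.50% × 100.0 = 11.50 kg
  CaO: 18.68% × 100.0 = 18.68 kg
  ZrO2: 1.418% × 100.0 = 1.418 kg
  SiO2: 40.56% × 100.0 = 40.56 kg
A balance pass over the oxides, given the weights on record, against the basis in use (each sum matches its target mass within answer rounding):
  MgO: 63.10·0.3185 + 18.86·0.4107 = 27.84 kg (target 27.84 kg)
  PbO: 11.51·0.9990 = 11.50 kg (target 11.50 kg)
  CaO: 13.85·0.5600 + 18.86·0.5793 = 18.68 kg (target 18.68 kg)
  ZrO2: 2.128·0.6662 = 1.418 kg (target 1.418 kg)
  SiO2: 63.10·0.6316 + 2.128·0.3328 = 40.56 kg (target 40.56 kg)
Consistency of the glass mass: total batch − LOI = 100.0 kg (summing oxide targets gives 100.0 kg; against the stated basis, 100.0 kg — gaps are rounding artifacts).
Whole-batch sum: Σ batch = 109.4 kg; the LOI term Σ batch·LOI equals 9.445 kg; yield, glass over the total, = 91.37%.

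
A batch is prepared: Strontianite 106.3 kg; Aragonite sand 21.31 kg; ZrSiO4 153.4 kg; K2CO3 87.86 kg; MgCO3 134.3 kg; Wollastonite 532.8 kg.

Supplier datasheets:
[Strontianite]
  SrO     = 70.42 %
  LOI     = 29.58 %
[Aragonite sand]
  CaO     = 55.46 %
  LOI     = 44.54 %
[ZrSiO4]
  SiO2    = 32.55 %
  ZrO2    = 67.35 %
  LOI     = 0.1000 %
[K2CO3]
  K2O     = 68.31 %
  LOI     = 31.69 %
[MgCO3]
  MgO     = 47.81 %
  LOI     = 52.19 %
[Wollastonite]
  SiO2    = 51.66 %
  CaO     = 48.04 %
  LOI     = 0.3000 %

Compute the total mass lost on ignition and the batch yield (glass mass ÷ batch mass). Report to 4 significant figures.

The intermediate values are shown rounded to four significant figures when written out — each numeric step carries full float precision through the solve — a single rounding produces each reported figure; derived quantities, which include the yield, net glass mass, six oxide percentages, the totals, ignition loss, are rebuilt in full float precision, precisely as stated by the question or the answer, from the weighed amounts for 895.3 kg of glass.
Each material's LOI contribution:
  Strontianite: 106.3 × 0.2958 = 31.44 kg
  Aragonite sand: 21.31 × 0.4454 = 9.491 kg
  ZrSiO4: 153.4 × 0.001000 = 0.1534 kg
  K2CO3: 87.86 × 0.3169 = 27.84 kg
  MgCO3: 134.3 × 0.5219 = 70.09 kg
  Wollastonite: 532.8 × 0.003000 = 1.598 kg
Total LOI = 140.6 kg
Glass = batch − LOI = 1036 − 140.6 = 895.3 kg

LOI loss = 140.6 kg; glass = 895.3 kg; yield = 86.43%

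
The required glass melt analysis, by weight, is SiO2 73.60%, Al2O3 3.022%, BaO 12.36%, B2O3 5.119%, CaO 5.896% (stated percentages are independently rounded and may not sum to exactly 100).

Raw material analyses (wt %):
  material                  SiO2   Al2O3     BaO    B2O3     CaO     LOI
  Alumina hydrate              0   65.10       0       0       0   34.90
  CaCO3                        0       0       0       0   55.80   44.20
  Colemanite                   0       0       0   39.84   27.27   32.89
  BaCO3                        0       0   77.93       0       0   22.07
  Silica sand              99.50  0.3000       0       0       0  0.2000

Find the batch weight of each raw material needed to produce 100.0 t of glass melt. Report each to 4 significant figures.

Batch per 100.0 t glass melt:
  Alumina hydrate: 4.301 t
  CaCO3: 4.287 t
  Colemanite: 12.85 t
  BaCO3: 15.86 t
  Silica sand: 73.97 t
Total batch = 111.3 t; LOI loss = 11.27 t; yield = 89.87%

In-progress results appear, rounded to 4 significant figures, alongside each step — every computation keeps full precision at all times. Each reported value is rounded just once. All derived quantities are carried from the weighed amounts on 100.0 t of glass at full precision (five oxide percentages, yield, the totals, ignition loss, net glass mass), as quoted within problem or answer.
Per-oxide target masses for 100.0 t glass melt:
  SiO2: 73.60% × 100.0 = 73.60 t
  Al2O3: 3.022% × 100.0 = 3.022 t
  BaO: 12.36% × 100.0 = 12.36 t
  B2O3: 5.119% × 100.0 = 5.119 t
  CaO: 5.896% × 100.0 = 5.896 t
Balance tally, oxide-wise, on the weights just shown, versus the basis set out (every target is met by its sum modulo rounding of the values):
  SiO2: 73.97·0.9950 = 73.60 t (target 73.60 t)
  Al2O3: 4.301·0.6510 + 73.97·0.003000 = 3.022 t (target 3.022 t)
  BaO: 15.86·0.7793 = 12.36 t (target 12.36 t)
  B2O3: 12.85·0.3984 = 5.119 t (target 5.119 t)
  CaO: 4.287·0.5580 + 12.85·0.2727 = 5.896 t (target 5.896 t)
Glass mass check: whole batch net of LOI = 100.0 t (per-oxide target masses sum to 100.0 t; basis as stated: 100.0 t — any gap is answer rounding).
Summing the batch: Σ batch = 111.3 t; Σ batch·LOI gives LOI loss = 11.27 t; as yield: glass ÷ batch → 89.87%.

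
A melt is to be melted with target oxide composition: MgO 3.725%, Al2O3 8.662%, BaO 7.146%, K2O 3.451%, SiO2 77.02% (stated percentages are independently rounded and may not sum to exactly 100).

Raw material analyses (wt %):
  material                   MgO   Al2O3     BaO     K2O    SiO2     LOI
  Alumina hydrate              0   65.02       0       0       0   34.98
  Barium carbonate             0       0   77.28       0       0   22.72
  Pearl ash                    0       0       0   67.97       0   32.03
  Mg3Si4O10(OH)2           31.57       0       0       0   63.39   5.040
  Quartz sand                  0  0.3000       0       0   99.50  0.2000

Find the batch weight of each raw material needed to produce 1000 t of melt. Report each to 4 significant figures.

Batch per 1000 t melt:
  Alumina hydrate: 130.0 t
  Barium carbonate: 92.47 t
  Pearl ash: 50.77 t
  Mg3Si4O10(OH)2: 118.0 t
  Quartz sand: 698.9 t
Total batch = 1090 t; LOI loss = 90.09 t; yield = 91.74%

Mid-chain values are printed, with 4-significant-digit rounding, in the printout; all internal work keeps exact precision end to end. A single rounding yields each reported result; the derived quantities (yield, ignition loss, the five compositions, the totals, glass mass) are computed at full precision starting from the weights at 1000 t of glass as given in the question or the answer.
The oxide mass targets at 1000 t melt:
  MgO: 3.725% × 1000 = 37.25 t
  Al2O3: 8.662% × 1000 = 86.62 t
  BaO: 7.146% × 1000 = 71.46 t
  K2O: 3.451% × 1000 = 34.51 t
  SiO2: 77.02% × 1000 = 770.2 t
Oxide-by-oxide audit using the reported weights, against the basis in use (every target is met by its sum net of answer rounding effects):
  MgO: 118.0·0.3157 = 37.25 t (target 37.25 t)
  Al2O3: 130.0·0.6502 + 698.9·0.003000 = 86.62 t (target 86.62 t)
  BaO: 92.47·0.7728 = 71.46 t (target 71.46 t)
  K2O: 50.77·0.6797 = 34.51 t (target 34.51 t)
  SiO2: 118.0·0.6339 + 698.9·0.9950 = 770.2 t (target 770.2 t)
The glass-mass cross-check: the batch minus its LOI: 1000 t (summing oxide targets gives 1000 t; stated basis 1000 t — a pure rounding effect).
Total batch = Σ batch = 1090 t; LOI loss = Σ batch·LOI = 90.09 t; as yield: glass ÷ batch → 91.74%.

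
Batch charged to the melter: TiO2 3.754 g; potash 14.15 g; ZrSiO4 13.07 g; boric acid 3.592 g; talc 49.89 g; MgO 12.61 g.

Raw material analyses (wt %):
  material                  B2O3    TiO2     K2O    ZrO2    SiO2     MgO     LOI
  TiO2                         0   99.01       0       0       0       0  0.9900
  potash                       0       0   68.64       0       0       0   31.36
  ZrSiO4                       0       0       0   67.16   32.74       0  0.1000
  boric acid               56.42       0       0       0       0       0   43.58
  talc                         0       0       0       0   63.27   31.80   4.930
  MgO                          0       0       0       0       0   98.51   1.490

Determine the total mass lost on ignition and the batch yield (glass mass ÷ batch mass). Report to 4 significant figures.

All arithmetic holds full precision through the solve. Mid-chain values appear (rounded to four significant digits) when written out. A single rounding completes each reported result — the derived quantities are carried in full float precision (yield, glass mass, six oxide percentages, LOI, totals) from the batch weights at 88.37 g of glass, exactly as printed in problem or answer.
Each material's LOI contribution:
  TiO2: 3.754 × 0.009900 = 0.03716 g
  potash: 14.15 × 0.3136 = 4.437 g
  ZrSiO4: 13.07 × 0.001000 = 0.01307 g
  boric acid: 3.592 × 0.4358 = 1.565 g
  talc: 49.89 × 0.04930 = 2.460 g
  MgO: 12.61 × 0.01490 = 0.1879 g
Total LOI = 8.701 g
Glass = batch − LOI = 97.07 − 8.701 = 88.37 g

LOI loss = 8.701 g; glass = 88.37 g; yield = 91.04%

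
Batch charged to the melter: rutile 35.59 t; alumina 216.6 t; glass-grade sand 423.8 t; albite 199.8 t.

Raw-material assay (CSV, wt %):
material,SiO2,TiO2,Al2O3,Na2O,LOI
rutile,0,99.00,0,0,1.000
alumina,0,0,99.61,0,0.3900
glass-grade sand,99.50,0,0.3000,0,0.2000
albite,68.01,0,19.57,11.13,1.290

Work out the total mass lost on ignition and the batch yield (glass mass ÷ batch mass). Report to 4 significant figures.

LOI loss = 4.626 t; glass = 871.2 t; yield = 99.47%

In-progress results are shown, rounded to 4 significant digits, on the page — all arithmetic carries full precision from first step to last; each reported number is rounded a single time; the derived quantities, which include the totals, LOI, four oxide percentages, net glass mass, the yield, are re-derived in exact precision, as they appear in the question or the answer, starting from the weights at 871.2 t of glass.
Material-by-material LOI:
  rutile: 35.59 × 0.01000 = 0.3559 t
  alumina: 216.6 × 0.003900 = 0.8447 t
  glass-grade sand: 423.8 × 0.002000 = 0.8476 t
  albite: 199.8 × 0.01290 = 2.577 t
Total LOI = 4.626 t
Glass = batch − LOI = 875.8 − 4.626 = 871.2 t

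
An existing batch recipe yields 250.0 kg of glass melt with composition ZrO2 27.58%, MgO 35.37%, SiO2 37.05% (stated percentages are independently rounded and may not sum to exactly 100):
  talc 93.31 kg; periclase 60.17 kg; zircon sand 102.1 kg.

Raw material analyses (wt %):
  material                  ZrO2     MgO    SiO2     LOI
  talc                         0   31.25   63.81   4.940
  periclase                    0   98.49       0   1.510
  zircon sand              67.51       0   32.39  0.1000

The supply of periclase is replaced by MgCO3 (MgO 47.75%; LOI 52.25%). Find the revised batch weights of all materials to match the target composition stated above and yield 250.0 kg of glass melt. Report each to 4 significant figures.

Revised batch per 250.0 kg glass melt:
  talc: 93.31 kg
  MgCO3: 124.1 kg
  zircon sand: 102.1 kg
Total batch = 319.5 kg; LOI loss = 69.55 kg

Rounding to four significant digits governs every intermediate as displayed; full precision is carried through every step; a single rounding yields every reported result — all derived quantities, which include the three compositions, the totals, the yield, LOI, net glass mass, are recomputed in full precision, as quoted within question or answer, using the weight values on 250.0 kg of glass.
Target masses of each oxide per 250.0 kg glass melt:
  ZrO2: 27.58% × 250.0 = 68.95 kg
  MgO: 35.37% × 250.0 = 88.42 kg
  SiO2: 37.05% × 250.0 = 92.62 kg
Per-oxide balance check with the batch weights as given, versus the basis set out (summed amounts equal target values inside rounding margins):
  ZrO2: 102.1·0.6751 = 68.93 kg (target 68.95 kg)
  MgO: 93.31·0.3125 + 124.1·0.4775 = 88.42 kg (target 88.42 kg)
  SiO2: 93.31·0.6381 + 102.1·0.3239 = 92.61 kg (target 92.62 kg)
Auditing the glass mass value: batch Σ − ignition loss = 250.0 kg (targets for the oxides total 250.0 kg; with the basis standing at 250.0 kg — differing by rounding only).
Whole-batch sum: Σ batch = 319.5 kg; LOI removed, Σ of batch·LOI: 69.55 kg; as yield: glass ÷ batch → 78.23%.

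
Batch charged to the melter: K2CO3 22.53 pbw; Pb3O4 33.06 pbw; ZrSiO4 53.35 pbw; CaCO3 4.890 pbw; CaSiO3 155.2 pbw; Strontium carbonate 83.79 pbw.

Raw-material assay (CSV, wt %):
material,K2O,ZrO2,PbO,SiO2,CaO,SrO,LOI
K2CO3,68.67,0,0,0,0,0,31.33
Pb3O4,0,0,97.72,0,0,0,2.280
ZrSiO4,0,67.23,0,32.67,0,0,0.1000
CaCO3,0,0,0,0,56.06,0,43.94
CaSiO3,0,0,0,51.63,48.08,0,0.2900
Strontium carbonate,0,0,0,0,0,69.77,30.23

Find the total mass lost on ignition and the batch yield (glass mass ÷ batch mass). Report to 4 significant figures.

LOI loss = 35.79 pbw; glass = 317.0 pbw; yield = 89.85%

The whole derivation maintains exact precision in every operation — values along the way appear rounded to 4 significant figures. Every reported result is rounded exactly once. All derived quantities (yield, glass mass, six oxide percentages, ignition loss, totals) are carried from the weighed amounts at 317.0 pbw of glass in full float precision precisely as stated by problem or answer.
LOI of each material in turn:
  K2CO3: 22.53 × 0.3133 = 7.059 pbw
  Pb3O4: 33.06 × 0.02280 = 0.7538 pbw
  ZrSiO4: 53.35 × 0.001000 = 0.05335 pbw
  CaCO3: 4.890 × 0.4394 = 2.149 pbw
  CaSiO3: 155.2 × 0.002900 = 0.4501 pbw
  Strontium carbonate: 83.79 × 0.3023 = 25.33 pbw
Total LOI = 35.79 pbw
Glass = batch − LOI = 352.8 − 35.79 = 317.0 pbw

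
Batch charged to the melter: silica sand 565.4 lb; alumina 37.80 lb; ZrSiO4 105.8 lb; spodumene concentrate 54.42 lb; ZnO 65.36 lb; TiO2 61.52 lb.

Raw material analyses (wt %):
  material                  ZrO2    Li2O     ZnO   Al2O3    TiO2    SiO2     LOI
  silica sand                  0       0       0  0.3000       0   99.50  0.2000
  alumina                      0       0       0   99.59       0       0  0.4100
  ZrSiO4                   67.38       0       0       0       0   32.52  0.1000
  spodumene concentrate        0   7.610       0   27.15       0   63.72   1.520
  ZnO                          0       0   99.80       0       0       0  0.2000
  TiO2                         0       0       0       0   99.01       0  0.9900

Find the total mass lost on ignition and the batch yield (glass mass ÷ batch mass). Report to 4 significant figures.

LOI loss = 2.959 lb; glass = 887.3 lb; yield = 99.67%

All arithmetic runs at full float precision through the solve. Intermediates are displayed rounded to four significant figures at each printed step. Every reported result is rounded only once. Derived quantities (glass mass, LOI, the six compositions, yield, the totals) are carried from the weighed amounts per 887.3 lb of glass in exact precision, as set out in the problem or the answer.
Each material's LOI contribution:
  silica sand: 565.4 × 0.002000 = 1.131 lb
  alumina: 37.80 × 0.004100 = 0.1550 lb
  ZrSiO4: 105.8 × 0.001000 = 0.1058 lb
  spodumene concentrate: 54.42 × 0.01520 = 0.8272 lb
  ZnO: 65.36 × 0.002000 = 0.1307 lb
  TiO2: 61.52 × 0.009900 = 0.6090 lb
Total LOI = 2.959 lb
Glass = batch − LOI = 890.3 − 2.959 = 887.3 lb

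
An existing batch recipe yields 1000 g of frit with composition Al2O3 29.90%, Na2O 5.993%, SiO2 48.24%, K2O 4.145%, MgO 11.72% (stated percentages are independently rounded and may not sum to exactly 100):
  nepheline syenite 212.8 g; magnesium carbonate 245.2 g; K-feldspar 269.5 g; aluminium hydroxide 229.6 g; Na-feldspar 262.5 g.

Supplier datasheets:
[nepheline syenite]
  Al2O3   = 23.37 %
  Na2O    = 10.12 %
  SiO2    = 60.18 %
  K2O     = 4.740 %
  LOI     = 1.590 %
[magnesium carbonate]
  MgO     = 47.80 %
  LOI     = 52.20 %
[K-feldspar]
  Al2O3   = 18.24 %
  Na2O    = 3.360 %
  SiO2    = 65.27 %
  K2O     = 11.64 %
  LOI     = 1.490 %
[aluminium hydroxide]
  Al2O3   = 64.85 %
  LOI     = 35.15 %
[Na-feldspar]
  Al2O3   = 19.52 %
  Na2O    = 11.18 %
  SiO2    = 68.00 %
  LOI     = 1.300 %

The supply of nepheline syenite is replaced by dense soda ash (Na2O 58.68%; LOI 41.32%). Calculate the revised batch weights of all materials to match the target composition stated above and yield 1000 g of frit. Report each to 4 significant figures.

Mid-chain values are displayed rounded to 4 significant figures; every computation runs at full precision through the solve. Every reported result undergoes a single rounding — all derived quantities, including LOI, the totals, the yield, five oxide percentages, glass mass, are carried starting from the weights at 1000 g of glass in full precision as they appear in the question or the answer.
Target masses of each oxide per 1000 g frit:
  Al2O3: 29.90% × 1000 = 299.0 g
  Na2O: 5.993% × 1000 = 59.93 g
  SiO2: 48.24% × 1000 = 482.4 g
  K2O: 4.145% × 1000 = 41.45 g
  MgO: 11.72% × 1000 = 117.2 g
A balance pass over the oxides, with the batch weights as given, against the basis in use (delivered sums recover each target net of answer rounding effects):
  Al2O3: 356.1·0.1824 + 250.3·0.6485 + 367.6·0.1952 = 299.0 g (target 299.0 g)
  Na2O: 11.70·0.5868 + 356.1·0.03360 + 367.6·0.1118 = 59.93 g (target 59.93 g)
  SiO2: 356.1·0.6527 + 367.6·0.6800 = 482.4 g (target 482.4 g)
  K2O: 356.1·0.1164 = 41.45 g (target 41.45 g)
  MgO: 245.2·0.4780 = 117.2 g (target 117.2 g)
Glass-mass closure: total charge less LOI = 1000 g (the Σ of target masses is 1000 g; with the basis standing at 1000 g — gaps are rounding artifacts).
Total batch = Σ batch = 1231 g; loss to ignition Σ batch·LOI = 230.9 g; yield = glass ÷ total batch = 81.24%.

Revised batch per 1000 g frit:
  dense soda ash: 11.70 g
  magnesium carbonate: 245.2 g
  K-feldspar: 356.1 g
  aluminium hydroxide: 250.3 g
  Na-feldspar: 367.6 g
Total batch = 1231 g; LOI loss = 230.9 g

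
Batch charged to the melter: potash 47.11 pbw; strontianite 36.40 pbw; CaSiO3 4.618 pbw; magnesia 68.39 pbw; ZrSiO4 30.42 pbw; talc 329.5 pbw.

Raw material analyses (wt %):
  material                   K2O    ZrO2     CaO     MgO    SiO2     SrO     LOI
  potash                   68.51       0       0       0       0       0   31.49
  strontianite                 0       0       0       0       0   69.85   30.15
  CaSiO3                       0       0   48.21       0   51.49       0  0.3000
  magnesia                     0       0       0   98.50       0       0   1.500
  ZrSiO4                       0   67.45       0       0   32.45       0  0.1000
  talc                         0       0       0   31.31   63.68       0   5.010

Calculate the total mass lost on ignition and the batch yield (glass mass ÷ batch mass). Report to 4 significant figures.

LOI loss = 43.39 pbw; glass = 473.1 pbw; yield = 91.60%

Rounding to 4 significant figures applies to every intermediate as printed. Each numeric step holds exact precision at every stage; every reported result includes exactly one rounding — derived quantities are re-derived in exact precision (the six compositions, yield, LOI, the totals, net glass mass) from the batch weights for 473.1 pbw of glass as they appear in the problem or answer text.
Loss on ignition, line by line:
  potash: 47.11 × 0.3149 = 14.83 pbw
  strontianite: 36.40 × 0.3015 = 10.97 pbw
  CaSiO3: 4.618 × 0.003000 = 0.01385 pbw
  magnesia: 68.39 × 0.01500 = 1.026 pbw
  ZrSiO4: 30.42 × 0.001000 = 0.03042 pbw
  talc: 329.5 × 0.05010 = 16.51 pbw
Total LOI = 43.39 pbw
Glass = batch − LOI = 516.4 − 43.39 = 473.1 pbw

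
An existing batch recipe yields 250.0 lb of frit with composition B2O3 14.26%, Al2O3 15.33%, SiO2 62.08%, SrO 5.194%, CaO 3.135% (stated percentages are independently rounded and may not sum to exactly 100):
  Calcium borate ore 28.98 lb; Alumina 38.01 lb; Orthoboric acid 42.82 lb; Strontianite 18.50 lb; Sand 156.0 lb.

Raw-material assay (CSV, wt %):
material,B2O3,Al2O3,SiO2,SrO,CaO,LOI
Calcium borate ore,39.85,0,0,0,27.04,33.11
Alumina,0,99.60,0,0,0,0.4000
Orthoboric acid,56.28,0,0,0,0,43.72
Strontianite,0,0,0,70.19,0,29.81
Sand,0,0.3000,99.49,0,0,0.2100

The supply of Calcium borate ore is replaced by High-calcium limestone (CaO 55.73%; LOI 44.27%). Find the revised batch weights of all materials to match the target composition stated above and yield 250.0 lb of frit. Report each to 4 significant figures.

Revised batch per 250.0 lb frit:
  High-calcium limestone: 14.06 lb
  Alumina: 38.01 lb
  Orthoboric acid: 63.34 lb
  Strontianite: 18.50 lb
  Sand: 156.0 lb
Total batch = 289.9 lb; LOI loss = 39.91 lb

Each numeric step maintains exact precision through the solve; the intermediate values are shown, with 4-significant-figure rounding, across the worked steps. Exactly one rounding goes into each reported figure; the derived quantities (yield, LOI, net glass mass, totals, the five compositions) are re-derived in full float precision using the weight values per 250.0 lb of glass as they appear in the question or the answer.
Per-oxide target masses for 250.0 lb frit:
  B2O3: 14.26% × 250.0 = 35.65 lb
  Al2O3: 15.33% × 250.0 = 38.33 lb
  SiO2: 62.08% × 250.0 = 155.2 lb
  SrO: 5.194% × 250.0 = 12.98 lb
  CaO: 3.135% × 250.0 = 7.838 lb
Verifying the oxide balance using the reported weights, per the basis as stated (sum by sum, the targets are met within answer rounding):
  B2O3: 63.34·0.5628 = 35.65 lb (target 35.65 lb)
  Al2O3: 38.01·0.9960 + 156.0·0.003000 = 38.33 lb (target 38.33 lb)
  SiO2: 156.0·0.9949 = 155.2 lb (target 155.2 lb)
  SrO: 18.50·0.7019 = 12.99 lb (target 12.98 lb)
  CaO: 14.06·0.5573 = 7.836 lb (target 7.838 lb)
Glass mass check: batch Σ − ignition loss = 250.0 lb (the targets, summed, come to 250.0 lb; stated basis 250.0 lb — gaps are rounding artifacts).
Batch total: Σ batch = 289.9 lb; LOI removed, Σ of batch·LOI: 39.91 lb; glass ÷ batch gives a yield of 86.23%.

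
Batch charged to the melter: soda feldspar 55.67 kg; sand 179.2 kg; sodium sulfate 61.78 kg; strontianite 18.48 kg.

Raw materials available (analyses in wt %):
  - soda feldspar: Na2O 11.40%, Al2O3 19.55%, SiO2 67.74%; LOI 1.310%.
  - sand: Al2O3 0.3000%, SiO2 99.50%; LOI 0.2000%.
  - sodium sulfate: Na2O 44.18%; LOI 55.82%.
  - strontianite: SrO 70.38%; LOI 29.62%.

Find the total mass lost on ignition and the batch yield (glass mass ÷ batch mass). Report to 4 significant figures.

Full float precision is maintained end to end; mid-chain values are displayed (rounded to four significant figures) between the steps; each reported value takes exactly one rounding — the derived quantities are re-derived at full precision (the totals, yield, glass mass, four oxide percentages, LOI) from the weighed amounts per 274.1 kg of glass, as quoted within the problem or the answer.
Material-by-material LOI:
  soda feldspar: 55.67 × 0.01310 = 0.7293 kg
  sand: 179.2 × 0.002000 = 0.3584 kg
  sodium sulfate: 61.78 × 0.5582 = 34.49 kg
  strontianite: 18.48 × 0.2962 = 5.474 kg
Total LOI = 41.05 kg
Glass = batch − LOI = 315.1 − 41.05 = 274.1 kg

LOI loss = 41.05 kg; glass = 274.1 kg; yield = 86.97%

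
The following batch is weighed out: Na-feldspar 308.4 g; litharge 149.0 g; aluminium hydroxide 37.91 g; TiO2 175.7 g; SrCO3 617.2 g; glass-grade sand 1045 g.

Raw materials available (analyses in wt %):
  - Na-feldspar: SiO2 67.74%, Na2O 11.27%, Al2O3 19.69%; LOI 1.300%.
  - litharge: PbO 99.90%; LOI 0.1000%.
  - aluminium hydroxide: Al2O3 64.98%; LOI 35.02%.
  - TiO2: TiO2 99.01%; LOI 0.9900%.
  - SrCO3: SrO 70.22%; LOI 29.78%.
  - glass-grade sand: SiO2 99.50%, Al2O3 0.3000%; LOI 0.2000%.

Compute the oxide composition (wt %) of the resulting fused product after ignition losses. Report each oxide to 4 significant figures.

Glass mass = 2128 g (batch 2333 − LOI 205.1).
Composition: PbO 6.994%, SiO2 58.67%, Na2O 1.633%, Al2O3 4.158%, TiO2 8.174%, SrO 20.37%

All arithmetic runs at exact precision throughout; values along the way are printed rounded to four significant digits when written out — a single rounding completes each reported number — the derived quantities (LOI, the totals, net glass mass, the six compositions, the yield) are re-derived in full float precision using the weight values on 2128 g of glass, exactly as shown in either problem or answer.
Oxide-by-oxide delivered mass:
  PbO: 149.0·0.9990 = 148.9 g
  SiO2: 308.4·0.6774 + 1045·0.9950 = 1249 g
  Na2O: 308.4·0.1127 = 34.76 g
  Al2O3: 308.4·0.1969 + 37.91·0.6498 + 1045·0.003000 = 88.49 g
  TiO2: 175.7·0.9901 = 174.0 g
  SrO: 617.2·0.7022 = 433.4 g
LOI: 308.4·0.01300 + 149.0·0.001000 + 37.91·0.3502 + 175.7·0.009900 + 617.2·0.2978 + 1045·0.002000 = 205.1 g
Glass = total batch minus LOI = 2333 − 205.1 = 2128 g (= the summed oxide contributions)
percent by weight: oxide/glass ×100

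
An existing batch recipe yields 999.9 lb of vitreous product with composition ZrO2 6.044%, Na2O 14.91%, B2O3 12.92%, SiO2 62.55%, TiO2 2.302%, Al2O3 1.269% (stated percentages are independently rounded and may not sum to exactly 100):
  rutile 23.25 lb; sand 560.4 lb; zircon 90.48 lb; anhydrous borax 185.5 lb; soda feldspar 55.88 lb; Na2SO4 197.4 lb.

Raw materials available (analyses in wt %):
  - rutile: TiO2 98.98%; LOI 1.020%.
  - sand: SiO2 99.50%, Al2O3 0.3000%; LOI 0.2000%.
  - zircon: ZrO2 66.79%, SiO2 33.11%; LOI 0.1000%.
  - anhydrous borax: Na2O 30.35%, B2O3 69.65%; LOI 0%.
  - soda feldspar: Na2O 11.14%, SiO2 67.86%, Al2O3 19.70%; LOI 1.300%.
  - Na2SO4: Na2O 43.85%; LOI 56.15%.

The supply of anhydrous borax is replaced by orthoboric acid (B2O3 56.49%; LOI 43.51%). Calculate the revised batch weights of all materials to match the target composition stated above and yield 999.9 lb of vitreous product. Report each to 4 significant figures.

Rounding to four significant digits extends to every mid-chain value as shown; all internal work runs at full float precision from start to finish. Exactly one rounding is applied to each reported number; the derived quantities (totals, glass mass, LOI, six oxide percentages, yield) are carried starting from the weights per 999.9 lb of glass in full precision precisely as stated by either problem or answer.
Oxide mass targets, per 999.9 lb vitreous product:
  ZrO2: 6.044% × 999.9 = 60.43 lb
  Na2O: 14.91% × 999.9 = 149.1 lb
  B2O3: 12.92% × 999.9 = 129.2 lb
  SiO2: 62.55% × 999.9 = 625.4 lb
  TiO2: 2.302% × 999.9 = 23.02 lb
  Al2O3: 1.269% × 999.9 = 12.69 lb
Balance tally, oxide-wise, applying the batch weights above, per the basis as stated (delivered sums recover each target inside rounding margins):
  ZrO2: 90.48·0.6679 = 60.43 lb (target 60.43 lb)
  Na2O: 55.88·0.1114 + 325.8·0.4385 = 149.1 lb (target 149.1 lb)
  B2O3: 228.7·0.5649 = 129.2 lb (target 129.2 lb)
  SiO2: 560.4·0.9950 + 90.48·0.3311 + 55.88·0.6786 = 625.5 lb (target 625.4 lb)
  TiO2: 23.25·0.9898 = 23.01 lb (target 23.02 lb)
  Al2O3: 560.4·0.003000 + 55.88·0.1970 = 12.69 lb (target 12.69 lb)
Glass-mass closure: total batch − LOI = 999.9 lb (targets for the oxides total 999.9 lb; against the stated basis, 999.9 lb — differing by rounding only).
Batch total: Σ batch = 1285 lb; loss to ignition Σ batch·LOI = 284.6 lb; yield: glass divided by total = 77.84%.

Revised batch per 999.9 lb vitreous product:
  rutile: 23.25 lb
  sand: 560.4 lb
  zircon: 90.48 lb
  orthoboric acid: 228.7 lb
  soda feldspar: 55.88 lb
  Na2SO4: 325.8 lb
Total batch = 1285 lb; LOI loss = 284.6 lb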